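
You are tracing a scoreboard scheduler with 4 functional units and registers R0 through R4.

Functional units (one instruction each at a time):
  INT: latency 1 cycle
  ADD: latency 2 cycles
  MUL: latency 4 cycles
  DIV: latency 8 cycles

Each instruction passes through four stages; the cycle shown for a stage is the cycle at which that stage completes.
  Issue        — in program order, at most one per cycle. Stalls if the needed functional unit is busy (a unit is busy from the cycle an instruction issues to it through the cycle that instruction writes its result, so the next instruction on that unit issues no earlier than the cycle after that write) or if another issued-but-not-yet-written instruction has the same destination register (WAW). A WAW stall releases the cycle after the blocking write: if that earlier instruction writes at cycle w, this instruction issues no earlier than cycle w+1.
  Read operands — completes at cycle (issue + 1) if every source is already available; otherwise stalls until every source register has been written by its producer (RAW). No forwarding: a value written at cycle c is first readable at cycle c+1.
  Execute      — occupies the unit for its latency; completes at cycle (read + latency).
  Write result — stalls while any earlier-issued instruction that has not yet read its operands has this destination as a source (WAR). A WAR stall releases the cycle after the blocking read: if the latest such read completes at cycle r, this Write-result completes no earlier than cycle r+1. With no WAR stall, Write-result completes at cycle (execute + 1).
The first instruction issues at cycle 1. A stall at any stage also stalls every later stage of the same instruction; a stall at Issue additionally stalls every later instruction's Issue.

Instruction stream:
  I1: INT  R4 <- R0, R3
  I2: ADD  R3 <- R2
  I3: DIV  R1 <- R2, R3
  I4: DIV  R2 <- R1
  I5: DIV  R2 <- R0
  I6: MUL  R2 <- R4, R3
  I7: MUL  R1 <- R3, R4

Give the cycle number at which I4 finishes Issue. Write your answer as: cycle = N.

I1  is:1  ro:2  ex:3  wr:4
I2  is:2  ro:3  ex:5  wr:6
I3  is:3  ro:7  ex:15  wr:16  — RAW R3: wait I2 write@6
I4  is:17  ro:18  ex:26  wr:27  — struct: DIV busy until I3 writes@16
I5  is:28  ro:29  ex:37  wr:38  — struct: DIV busy until I4 writes@27
I6  is:39  ro:40  ex:44  wr:45  — WAW R2: wait I5 write@38
I7  is:46  ro:47  ex:51  wr:52  — struct: MUL busy until I6 writes@45

cycle = 17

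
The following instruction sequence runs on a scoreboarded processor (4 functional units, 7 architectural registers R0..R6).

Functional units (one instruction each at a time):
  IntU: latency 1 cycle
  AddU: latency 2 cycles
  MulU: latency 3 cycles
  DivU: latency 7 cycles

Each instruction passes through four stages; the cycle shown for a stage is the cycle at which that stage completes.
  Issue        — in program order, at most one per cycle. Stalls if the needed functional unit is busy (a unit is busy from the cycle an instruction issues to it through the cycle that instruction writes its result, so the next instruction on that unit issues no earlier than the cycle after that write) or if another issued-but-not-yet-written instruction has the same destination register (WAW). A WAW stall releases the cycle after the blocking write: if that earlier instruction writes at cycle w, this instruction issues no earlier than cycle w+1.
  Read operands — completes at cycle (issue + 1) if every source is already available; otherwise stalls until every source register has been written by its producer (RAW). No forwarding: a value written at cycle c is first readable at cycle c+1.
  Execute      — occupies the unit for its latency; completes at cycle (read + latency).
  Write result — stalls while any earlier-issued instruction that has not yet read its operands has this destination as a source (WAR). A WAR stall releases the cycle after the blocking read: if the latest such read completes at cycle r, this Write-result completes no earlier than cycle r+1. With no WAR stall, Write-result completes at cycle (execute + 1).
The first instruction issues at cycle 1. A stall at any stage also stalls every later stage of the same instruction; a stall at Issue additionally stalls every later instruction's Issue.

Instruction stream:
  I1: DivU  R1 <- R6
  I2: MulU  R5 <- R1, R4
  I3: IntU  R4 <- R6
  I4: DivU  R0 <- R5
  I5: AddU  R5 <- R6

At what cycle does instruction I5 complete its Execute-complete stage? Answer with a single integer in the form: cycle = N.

I1: IS=1 RO=2 EX=9 WR=10
I2: IS=2 RO=11 EX=14 WR=15  [RAW R1: wait I1 write@10]
I3: IS=3 RO=4 EX=5 WR=12  [WAR R4: wait I2 read@11]
I4: IS=11 RO=16 EX=23 WR=24  [struct: DivU busy until I1 writes@10; RAW R5: wait I2 write@15]
I5: IS=16 RO=17 EX=19 WR=20  [WAW R5: wait I2 write@15]

cycle = 19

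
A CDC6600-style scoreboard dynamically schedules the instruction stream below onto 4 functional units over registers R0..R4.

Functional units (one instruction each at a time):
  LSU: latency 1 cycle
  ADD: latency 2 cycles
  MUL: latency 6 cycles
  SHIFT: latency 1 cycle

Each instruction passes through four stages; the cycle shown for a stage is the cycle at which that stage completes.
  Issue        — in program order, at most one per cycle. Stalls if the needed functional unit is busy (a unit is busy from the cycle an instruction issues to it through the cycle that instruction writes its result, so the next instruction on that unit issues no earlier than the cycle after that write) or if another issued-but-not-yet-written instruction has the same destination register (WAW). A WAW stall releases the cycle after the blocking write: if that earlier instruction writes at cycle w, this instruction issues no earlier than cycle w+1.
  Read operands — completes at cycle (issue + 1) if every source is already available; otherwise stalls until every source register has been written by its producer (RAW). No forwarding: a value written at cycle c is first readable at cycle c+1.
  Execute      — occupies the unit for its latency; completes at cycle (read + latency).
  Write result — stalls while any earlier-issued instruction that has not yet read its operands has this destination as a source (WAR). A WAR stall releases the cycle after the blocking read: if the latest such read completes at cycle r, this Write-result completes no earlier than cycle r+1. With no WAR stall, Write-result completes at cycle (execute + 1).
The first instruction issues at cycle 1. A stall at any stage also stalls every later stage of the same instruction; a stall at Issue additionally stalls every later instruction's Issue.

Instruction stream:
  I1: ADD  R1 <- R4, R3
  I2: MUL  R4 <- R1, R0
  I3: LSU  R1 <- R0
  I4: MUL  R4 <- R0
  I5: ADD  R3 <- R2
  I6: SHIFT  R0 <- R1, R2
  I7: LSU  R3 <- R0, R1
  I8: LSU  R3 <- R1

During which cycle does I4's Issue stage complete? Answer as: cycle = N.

I1: IS=1 RO=2 EX=4 WR=5
I2: IS=2 RO=6 EX=12 WR=13  [RAW R1: wait I1 write@5]
I3: IS=6 RO=7 EX=8 WR=9  [WAW R1: wait I1 write@5]
I4: IS=14 RO=15 EX=21 WR=22  [struct: MUL busy until I2 writes@13]
I5: IS=15 RO=16 EX=18 WR=19
I6: IS=16 RO=17 EX=18 WR=19
I7: IS=20 RO=21 EX=22 WR=23  [WAW R3: wait I5 write@19]
I8: IS=24 RO=25 EX=26 WR=27  [struct: LSU busy until I7 writes@23]

cycle = 14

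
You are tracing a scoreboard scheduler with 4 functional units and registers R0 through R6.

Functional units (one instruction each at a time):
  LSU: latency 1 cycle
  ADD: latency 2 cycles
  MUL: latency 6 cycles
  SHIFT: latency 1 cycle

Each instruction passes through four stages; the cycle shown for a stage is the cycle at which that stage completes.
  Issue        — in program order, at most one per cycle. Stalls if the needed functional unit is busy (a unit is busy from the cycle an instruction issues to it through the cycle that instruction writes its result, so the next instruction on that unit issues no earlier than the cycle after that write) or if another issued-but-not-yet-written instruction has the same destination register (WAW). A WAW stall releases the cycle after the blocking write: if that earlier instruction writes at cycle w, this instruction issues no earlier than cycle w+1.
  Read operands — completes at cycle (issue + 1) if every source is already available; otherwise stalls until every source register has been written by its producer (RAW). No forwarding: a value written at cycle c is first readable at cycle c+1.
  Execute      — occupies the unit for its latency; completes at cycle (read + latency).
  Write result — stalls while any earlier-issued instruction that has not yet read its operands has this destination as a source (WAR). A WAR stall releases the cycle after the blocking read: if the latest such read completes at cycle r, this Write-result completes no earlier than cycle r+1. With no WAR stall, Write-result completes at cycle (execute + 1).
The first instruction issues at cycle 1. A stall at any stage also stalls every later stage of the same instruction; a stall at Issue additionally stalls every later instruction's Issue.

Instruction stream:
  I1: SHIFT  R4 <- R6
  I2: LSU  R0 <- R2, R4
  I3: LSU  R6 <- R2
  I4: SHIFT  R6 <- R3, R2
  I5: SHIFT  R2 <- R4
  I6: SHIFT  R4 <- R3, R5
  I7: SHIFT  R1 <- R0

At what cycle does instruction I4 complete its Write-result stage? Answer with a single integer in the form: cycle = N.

c1: I1 issues→SHIFT
c2: I1 reads | I2 issues→LSU
c3: I1 exec-done
c4: I1 writes R4
c5: I2 reads
c6: I2 exec-done
c7: I2 writes R0
c8: I3 issues→LSU
c9: I3 reads
c10: I3 exec-done
c11: I3 writes R6
c12: I4 issues→SHIFT
c13: I4 reads
c14: I4 exec-done
c15: I4 writes R6
c16: I5 issues→SHIFT
c17: I5 reads
c18: I5 exec-done
c19: I5 writes R2
c20: I6 issues→SHIFT
c21: I6 reads
c22: I6 exec-done
c23: I6 writes R4
c24: I7 issues→SHIFT
c25: I7 reads
c26: I7 exec-done
c27: I7 writes R1

cycle = 15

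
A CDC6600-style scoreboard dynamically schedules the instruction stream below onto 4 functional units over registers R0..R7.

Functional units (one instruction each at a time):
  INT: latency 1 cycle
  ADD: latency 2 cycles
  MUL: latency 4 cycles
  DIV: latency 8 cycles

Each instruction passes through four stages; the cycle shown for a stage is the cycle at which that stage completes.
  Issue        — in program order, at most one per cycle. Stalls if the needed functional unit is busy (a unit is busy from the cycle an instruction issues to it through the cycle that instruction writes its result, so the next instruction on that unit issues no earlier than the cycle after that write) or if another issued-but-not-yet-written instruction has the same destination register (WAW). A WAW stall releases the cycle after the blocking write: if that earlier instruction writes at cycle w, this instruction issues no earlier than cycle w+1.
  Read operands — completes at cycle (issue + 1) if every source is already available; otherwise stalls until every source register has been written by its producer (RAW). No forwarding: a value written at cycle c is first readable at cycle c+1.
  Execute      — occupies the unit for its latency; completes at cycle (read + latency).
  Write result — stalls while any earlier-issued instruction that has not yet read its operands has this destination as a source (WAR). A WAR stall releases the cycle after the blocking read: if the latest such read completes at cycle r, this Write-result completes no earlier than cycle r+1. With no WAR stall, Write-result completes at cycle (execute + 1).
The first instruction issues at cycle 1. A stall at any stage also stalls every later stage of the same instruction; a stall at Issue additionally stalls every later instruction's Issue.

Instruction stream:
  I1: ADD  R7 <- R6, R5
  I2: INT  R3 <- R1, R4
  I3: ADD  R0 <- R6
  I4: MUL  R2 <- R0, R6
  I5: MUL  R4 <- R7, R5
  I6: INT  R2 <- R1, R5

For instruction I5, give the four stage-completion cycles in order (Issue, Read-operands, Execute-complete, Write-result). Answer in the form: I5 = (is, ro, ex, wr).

I5 = (17, 18, 22, 23)

I1: IS=1 RO=2 EX=4 WR=5
I2: IS=2 RO=3 EX=4 WR=5
I3: IS=6 RO=7 EX=9 WR=10  [struct: ADD busy until I1 writes@5]
I4: IS=7 RO=11 EX=15 WR=16  [RAW R0: wait I3 write@10]
I5: IS=17 RO=18 EX=22 WR=23  [struct: MUL busy until I4 writes@16]
I6: IS=18 RO=19 EX=20 WR=21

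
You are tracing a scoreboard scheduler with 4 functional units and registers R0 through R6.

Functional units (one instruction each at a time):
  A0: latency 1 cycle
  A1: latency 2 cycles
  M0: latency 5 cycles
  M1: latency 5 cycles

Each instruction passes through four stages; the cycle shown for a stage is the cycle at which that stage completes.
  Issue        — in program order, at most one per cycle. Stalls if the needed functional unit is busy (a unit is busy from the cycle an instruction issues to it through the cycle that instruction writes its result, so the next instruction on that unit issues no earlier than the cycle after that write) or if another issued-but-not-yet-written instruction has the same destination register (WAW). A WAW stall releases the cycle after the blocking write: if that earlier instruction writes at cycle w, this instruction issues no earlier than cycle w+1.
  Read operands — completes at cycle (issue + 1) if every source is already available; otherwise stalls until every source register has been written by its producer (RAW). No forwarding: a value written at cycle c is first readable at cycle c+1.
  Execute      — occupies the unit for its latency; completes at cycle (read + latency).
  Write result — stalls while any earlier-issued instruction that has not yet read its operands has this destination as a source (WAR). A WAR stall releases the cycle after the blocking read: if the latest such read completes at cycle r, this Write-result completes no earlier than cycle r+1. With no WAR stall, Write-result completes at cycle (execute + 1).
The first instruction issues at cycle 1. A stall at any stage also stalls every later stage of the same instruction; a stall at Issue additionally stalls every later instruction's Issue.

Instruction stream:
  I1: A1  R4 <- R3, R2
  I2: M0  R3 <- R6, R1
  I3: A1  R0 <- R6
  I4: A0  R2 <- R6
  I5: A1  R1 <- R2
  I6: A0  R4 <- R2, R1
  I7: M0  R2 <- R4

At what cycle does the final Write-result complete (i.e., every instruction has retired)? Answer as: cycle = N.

cycle = 25

t=1  I1 dispatched to A1
t=2  I1 operands ready, I2 dispatched to M0
t=3  I2 operands ready
t=4  I1 complete
t=5  R4←I1
t=6  I3 dispatched to A1
t=7  I3 operands ready, I4 dispatched to A0
t=8  I2 complete, I4 operands ready
t=9  R3←I2, I3 complete, I4 complete
t=10  R0←I3, R2←I4
t=11  I5 dispatched to A1
t=12  I5 operands ready, I6 dispatched to A0
t=13  I7 dispatched to M0
t=14  I5 complete
t=15  R1←I5
t=16  I6 operands ready
t=17  I6 complete
t=18  R4←I6
t=19  I7 operands ready
t=24  I7 complete
t=25  R2←I7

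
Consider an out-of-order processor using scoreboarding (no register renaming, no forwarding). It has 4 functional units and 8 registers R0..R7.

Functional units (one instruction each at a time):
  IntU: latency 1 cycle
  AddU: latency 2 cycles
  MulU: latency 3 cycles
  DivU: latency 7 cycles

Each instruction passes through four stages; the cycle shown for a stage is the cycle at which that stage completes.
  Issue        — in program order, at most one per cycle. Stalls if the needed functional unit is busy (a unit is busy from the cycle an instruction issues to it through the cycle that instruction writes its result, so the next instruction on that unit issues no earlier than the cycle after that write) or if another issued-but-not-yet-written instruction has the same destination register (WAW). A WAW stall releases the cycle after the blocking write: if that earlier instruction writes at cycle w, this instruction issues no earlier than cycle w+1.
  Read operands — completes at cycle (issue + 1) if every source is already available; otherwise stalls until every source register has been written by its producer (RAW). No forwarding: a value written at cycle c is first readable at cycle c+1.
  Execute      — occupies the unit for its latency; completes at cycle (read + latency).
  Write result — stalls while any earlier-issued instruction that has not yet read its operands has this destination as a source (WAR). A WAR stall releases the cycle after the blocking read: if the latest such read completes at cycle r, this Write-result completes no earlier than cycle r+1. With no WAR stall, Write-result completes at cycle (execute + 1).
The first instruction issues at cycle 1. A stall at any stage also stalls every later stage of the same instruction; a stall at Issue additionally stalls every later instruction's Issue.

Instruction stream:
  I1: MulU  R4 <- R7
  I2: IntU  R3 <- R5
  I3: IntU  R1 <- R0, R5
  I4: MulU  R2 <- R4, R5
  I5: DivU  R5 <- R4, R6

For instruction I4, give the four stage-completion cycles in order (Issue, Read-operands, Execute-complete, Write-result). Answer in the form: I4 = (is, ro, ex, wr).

I4 = (7, 8, 11, 12)

cycle 1: I1→MulU
cycle 2: I1 RO; I2→IntU
cycle 3: I2 RO
cycle 4: I2 EX
cycle 5: I1 EX; I2 WR R3
cycle 6: I1 WR R4; I3→IntU
cycle 7: I3 RO; I4→MulU
cycle 8: I3 EX; I4 RO; I5→DivU
cycle 9: I3 WR R1; I5 RO
cycle 11: I4 EX
cycle 12: I4 WR R2
cycle 16: I5 EX
cycle 17: I5 WR R5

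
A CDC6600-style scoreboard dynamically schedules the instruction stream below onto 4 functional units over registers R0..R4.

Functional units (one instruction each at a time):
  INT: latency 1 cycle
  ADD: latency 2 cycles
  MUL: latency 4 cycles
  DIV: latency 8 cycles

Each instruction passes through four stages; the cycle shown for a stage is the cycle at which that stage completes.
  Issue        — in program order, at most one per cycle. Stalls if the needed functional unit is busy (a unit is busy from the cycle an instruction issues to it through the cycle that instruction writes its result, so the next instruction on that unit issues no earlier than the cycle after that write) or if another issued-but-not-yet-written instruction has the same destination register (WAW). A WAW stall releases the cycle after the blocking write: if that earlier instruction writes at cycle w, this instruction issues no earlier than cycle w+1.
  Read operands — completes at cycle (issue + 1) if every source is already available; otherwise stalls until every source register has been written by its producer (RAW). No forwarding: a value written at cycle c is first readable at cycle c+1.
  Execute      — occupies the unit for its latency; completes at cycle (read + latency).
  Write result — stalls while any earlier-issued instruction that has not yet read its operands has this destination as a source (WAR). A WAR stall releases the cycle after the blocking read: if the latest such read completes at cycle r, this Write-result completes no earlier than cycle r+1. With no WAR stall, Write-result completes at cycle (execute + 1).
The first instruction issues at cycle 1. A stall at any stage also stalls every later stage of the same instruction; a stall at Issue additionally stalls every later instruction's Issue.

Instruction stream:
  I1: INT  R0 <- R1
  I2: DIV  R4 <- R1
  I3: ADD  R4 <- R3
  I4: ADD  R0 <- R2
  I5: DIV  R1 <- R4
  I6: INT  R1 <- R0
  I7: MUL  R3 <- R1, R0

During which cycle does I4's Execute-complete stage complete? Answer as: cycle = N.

cycle = 21

[1] I1→INT
[2] I1 RO | I2→DIV
[3] I1 EX | I2 RO
[4] I1 WR R0
[11] I2 EX
[12] I2 WR R4
[13] I3→ADD
[14] I3 RO
[16] I3 EX
[17] I3 WR R4
[18] I4→ADD
[19] I4 RO | I5→DIV
[20] I5 RO
[21] I4 EX
[22] I4 WR R0
[28] I5 EX
[29] I5 WR R1
[30] I6→INT
[31] I6 RO | I7→MUL
[32] I6 EX
[33] I6 WR R1
[34] I7 RO
[38] I7 EX
[39] I7 WR R3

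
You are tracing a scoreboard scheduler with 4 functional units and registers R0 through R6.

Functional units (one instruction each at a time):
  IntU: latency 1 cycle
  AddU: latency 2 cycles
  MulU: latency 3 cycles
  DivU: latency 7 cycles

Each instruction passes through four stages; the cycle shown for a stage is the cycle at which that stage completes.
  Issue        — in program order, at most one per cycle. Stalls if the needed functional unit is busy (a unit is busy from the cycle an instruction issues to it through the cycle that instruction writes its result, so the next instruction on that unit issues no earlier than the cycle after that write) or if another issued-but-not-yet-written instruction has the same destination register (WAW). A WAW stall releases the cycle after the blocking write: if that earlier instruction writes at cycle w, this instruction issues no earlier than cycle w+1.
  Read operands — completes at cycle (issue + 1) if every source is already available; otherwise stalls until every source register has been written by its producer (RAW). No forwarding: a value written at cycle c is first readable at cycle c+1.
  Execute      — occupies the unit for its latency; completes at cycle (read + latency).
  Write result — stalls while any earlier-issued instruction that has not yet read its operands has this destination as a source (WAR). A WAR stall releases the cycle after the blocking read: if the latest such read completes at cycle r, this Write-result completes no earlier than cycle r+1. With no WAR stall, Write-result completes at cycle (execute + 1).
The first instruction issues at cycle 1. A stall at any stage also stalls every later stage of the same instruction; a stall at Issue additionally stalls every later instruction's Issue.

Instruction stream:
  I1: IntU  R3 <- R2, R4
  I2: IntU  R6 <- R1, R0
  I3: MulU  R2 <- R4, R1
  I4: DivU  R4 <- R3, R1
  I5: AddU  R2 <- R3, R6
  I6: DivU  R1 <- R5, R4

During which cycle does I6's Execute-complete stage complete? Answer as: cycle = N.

c1: I1 dispatched to IntU
c2: I1 operands ready
c3: I1 complete
c4: R3←I1
c5: I2 dispatched to IntU
c6: I2 operands ready | I3 dispatched to MulU
c7: I2 complete | I3 operands ready | I4 dispatched to DivU
c8: R6←I2 | I4 operands ready
c10: I3 complete
c11: R2←I3
c12: I5 dispatched to AddU
c13: I5 operands ready
c15: I4 complete | I5 complete
c16: R4←I4 | R2←I5
c17: I6 dispatched to DivU
c18: I6 operands ready
c25: I6 complete
c26: R1←I6

cycle = 25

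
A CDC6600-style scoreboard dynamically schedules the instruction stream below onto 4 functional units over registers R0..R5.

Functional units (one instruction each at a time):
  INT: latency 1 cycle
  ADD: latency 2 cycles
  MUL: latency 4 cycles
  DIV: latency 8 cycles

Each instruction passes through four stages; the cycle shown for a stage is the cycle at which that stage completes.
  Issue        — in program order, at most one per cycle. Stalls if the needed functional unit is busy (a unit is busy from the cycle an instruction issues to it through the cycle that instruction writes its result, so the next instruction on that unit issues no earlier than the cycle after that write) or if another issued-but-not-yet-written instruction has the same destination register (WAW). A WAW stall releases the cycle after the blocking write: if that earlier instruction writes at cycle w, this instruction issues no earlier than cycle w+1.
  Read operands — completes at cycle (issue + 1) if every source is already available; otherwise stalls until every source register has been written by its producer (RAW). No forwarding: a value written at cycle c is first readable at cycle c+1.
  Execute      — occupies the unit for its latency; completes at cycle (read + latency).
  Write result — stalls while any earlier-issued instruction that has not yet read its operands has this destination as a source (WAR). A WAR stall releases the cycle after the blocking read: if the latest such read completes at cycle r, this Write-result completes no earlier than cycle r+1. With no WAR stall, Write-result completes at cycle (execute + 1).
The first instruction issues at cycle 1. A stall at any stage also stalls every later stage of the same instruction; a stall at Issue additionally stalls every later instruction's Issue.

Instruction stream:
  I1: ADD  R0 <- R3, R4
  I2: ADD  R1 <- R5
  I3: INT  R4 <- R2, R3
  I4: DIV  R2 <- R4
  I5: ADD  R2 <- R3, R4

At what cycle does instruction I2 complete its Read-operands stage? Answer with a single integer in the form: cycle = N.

[I1] 1/2/4/5
[I2] 6/7/9/10  (struct: ADD busy until I1 writes@5)
[I3] 7/8/9/10
[I4] 8/11/19/20  (RAW R4: wait I3 write@10)
[I5] 21/22/24/25  (WAW R2: wait I4 write@20)

cycle = 7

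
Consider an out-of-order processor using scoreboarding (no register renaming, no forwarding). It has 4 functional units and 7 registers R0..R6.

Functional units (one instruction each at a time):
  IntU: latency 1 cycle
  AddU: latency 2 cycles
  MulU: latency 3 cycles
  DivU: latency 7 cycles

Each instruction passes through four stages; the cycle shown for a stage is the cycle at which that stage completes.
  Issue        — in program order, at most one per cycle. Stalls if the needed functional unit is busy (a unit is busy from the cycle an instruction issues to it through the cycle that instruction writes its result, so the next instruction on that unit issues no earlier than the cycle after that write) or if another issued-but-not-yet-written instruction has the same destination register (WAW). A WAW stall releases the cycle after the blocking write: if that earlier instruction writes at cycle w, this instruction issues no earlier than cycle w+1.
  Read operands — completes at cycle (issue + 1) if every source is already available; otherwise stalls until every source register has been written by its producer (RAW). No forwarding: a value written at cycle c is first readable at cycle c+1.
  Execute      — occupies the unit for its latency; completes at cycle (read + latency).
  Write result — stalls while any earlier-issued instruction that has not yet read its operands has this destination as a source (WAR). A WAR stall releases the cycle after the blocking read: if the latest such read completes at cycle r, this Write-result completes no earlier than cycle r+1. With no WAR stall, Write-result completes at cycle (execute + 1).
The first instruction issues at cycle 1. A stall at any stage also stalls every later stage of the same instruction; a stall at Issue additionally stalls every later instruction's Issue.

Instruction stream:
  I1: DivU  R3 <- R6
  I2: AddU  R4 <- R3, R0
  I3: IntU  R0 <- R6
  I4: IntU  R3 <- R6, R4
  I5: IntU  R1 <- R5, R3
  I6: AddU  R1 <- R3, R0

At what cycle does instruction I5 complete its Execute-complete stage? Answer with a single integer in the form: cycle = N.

cycle = 20

1) issue 1, read 2, done 9, write 10
2) issue 2, read 11, done 13, write 14  <RAW R3: wait I1 write@10>
3) issue 3, read 4, done 5, write 12  <WAR R0: wait I2 read@11>
4) issue 13, read 15, done 16, write 17  <struct: IntU busy until I3 writes@12 / RAW R4: wait I2 write@14>
5) issue 18, read 19, done 20, write 21  <struct: IntU busy until I4 writes@17>
6) issue 22, read 23, done 25, write 26  <WAW R1: wait I5 write@21>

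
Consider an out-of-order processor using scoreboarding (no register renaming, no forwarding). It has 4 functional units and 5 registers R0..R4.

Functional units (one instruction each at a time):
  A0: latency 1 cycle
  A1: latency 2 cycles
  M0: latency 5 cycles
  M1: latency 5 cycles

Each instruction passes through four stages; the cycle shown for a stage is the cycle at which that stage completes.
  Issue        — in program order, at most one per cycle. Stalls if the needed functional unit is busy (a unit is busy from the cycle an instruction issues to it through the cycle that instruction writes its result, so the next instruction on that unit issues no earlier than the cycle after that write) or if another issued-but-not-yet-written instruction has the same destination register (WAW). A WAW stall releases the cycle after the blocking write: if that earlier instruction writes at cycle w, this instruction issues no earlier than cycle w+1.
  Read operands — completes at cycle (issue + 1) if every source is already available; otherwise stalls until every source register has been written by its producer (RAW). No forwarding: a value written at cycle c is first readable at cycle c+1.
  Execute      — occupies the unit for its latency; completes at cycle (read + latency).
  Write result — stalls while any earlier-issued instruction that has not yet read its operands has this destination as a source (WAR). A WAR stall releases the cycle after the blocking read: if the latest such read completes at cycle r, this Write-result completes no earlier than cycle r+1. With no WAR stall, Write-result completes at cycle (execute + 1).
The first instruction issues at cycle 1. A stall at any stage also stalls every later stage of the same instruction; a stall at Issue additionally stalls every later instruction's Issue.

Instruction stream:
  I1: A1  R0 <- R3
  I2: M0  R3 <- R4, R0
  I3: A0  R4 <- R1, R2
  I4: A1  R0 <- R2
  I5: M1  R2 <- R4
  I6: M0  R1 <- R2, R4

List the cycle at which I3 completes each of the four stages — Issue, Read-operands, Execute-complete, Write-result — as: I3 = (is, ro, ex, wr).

t=1  I1 issues→A1
t=2  I1 reads · I2 issues→M0
t=3  I3 issues→A0
t=4  I1 exec-done · I3 reads
t=5  I1 writes R0 · I3 exec-done
t=6  I2 reads · I4 issues→A1
t=7  I3 writes R4 · I4 reads · I5 issues→M1
t=8  I5 reads
t=9  I4 exec-done
t=10  I4 writes R0
t=11  I2 exec-done
t=12  I2 writes R3
t=13  I5 exec-done · I6 issues→M0
t=14  I5 writes R2
t=15  I6 reads
t=20  I6 exec-done
t=21  I6 writes R1

I3 = (3, 4, 5, 7)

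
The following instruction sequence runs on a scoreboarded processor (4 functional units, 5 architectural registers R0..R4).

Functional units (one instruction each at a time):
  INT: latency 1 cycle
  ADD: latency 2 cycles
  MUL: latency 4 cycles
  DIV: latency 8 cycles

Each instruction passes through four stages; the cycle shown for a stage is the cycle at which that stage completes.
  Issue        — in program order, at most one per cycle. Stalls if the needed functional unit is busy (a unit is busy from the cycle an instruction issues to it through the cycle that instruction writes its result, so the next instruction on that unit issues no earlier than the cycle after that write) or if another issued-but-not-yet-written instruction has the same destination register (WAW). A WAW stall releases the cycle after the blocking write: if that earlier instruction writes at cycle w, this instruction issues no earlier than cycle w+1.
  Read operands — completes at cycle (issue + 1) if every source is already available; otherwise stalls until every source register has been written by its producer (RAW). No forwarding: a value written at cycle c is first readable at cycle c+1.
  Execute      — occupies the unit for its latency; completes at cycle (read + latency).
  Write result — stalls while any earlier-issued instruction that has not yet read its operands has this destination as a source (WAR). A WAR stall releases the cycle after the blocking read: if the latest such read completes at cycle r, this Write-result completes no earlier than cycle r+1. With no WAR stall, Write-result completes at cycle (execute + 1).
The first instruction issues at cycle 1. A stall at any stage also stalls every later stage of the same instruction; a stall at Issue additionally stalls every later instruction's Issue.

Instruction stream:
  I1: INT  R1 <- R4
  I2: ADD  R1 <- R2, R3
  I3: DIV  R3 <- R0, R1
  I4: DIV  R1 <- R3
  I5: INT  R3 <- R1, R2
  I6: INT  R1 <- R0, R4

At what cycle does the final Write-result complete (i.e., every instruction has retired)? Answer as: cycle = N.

I1 -> (1, 2, 3, 4)
I2 -> (5, 6, 8, 9)  // WAW R1: wait I1 write@4
I3 -> (6, 10, 18, 19)  // RAW R1: wait I2 write@9
I4 -> (20, 21, 29, 30)  // struct: DIV busy until I3 writes@19
I5 -> (21, 31, 32, 33)  // RAW R1: wait I4 write@30
I6 -> (34, 35, 36, 37)  // struct: INT busy until I5 writes@33

cycle = 37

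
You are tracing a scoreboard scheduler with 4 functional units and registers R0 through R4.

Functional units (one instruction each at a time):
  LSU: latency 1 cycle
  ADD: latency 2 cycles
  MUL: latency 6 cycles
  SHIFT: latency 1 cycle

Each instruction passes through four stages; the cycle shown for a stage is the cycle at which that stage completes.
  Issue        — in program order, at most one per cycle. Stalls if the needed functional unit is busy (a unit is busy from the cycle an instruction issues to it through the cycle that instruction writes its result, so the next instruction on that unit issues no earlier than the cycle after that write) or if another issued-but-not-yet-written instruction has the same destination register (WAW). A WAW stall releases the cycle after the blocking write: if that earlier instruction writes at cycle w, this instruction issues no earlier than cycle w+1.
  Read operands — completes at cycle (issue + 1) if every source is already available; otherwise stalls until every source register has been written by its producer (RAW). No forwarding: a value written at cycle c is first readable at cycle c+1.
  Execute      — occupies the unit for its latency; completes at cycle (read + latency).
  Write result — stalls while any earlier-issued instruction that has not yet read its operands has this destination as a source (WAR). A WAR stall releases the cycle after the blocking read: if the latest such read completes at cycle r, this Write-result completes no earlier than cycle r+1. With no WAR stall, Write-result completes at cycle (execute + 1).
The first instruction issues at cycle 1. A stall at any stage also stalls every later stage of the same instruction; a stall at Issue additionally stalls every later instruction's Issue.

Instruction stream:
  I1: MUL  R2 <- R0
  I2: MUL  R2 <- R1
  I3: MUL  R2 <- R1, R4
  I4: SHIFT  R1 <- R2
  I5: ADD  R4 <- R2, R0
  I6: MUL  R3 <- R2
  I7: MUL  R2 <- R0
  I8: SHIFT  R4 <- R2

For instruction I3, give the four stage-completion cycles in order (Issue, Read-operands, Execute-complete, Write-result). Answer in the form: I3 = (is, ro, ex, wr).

I3 = (19, 20, 26, 27)

[1] I1→MUL
[2] I1 RO
[8] I1 EX
[9] I1 WR R2
[10] I2→MUL
[11] I2 RO
[17] I2 EX
[18] I2 WR R2
[19] I3→MUL
[20] I3 RO · I4→SHIFT
[21] I5→ADD
[26] I3 EX
[27] I3 WR R2
[28] I4 RO · I5 RO · I6→MUL
[29] I4 EX · I6 RO
[30] I4 WR R1 · I5 EX
[31] I5 WR R4
[35] I6 EX
[36] I6 WR R3
[37] I7→MUL
[38] I7 RO · I8→SHIFT
[44] I7 EX
[45] I7 WR R2
[46] I8 RO
[47] I8 EX
[48] I8 WR R4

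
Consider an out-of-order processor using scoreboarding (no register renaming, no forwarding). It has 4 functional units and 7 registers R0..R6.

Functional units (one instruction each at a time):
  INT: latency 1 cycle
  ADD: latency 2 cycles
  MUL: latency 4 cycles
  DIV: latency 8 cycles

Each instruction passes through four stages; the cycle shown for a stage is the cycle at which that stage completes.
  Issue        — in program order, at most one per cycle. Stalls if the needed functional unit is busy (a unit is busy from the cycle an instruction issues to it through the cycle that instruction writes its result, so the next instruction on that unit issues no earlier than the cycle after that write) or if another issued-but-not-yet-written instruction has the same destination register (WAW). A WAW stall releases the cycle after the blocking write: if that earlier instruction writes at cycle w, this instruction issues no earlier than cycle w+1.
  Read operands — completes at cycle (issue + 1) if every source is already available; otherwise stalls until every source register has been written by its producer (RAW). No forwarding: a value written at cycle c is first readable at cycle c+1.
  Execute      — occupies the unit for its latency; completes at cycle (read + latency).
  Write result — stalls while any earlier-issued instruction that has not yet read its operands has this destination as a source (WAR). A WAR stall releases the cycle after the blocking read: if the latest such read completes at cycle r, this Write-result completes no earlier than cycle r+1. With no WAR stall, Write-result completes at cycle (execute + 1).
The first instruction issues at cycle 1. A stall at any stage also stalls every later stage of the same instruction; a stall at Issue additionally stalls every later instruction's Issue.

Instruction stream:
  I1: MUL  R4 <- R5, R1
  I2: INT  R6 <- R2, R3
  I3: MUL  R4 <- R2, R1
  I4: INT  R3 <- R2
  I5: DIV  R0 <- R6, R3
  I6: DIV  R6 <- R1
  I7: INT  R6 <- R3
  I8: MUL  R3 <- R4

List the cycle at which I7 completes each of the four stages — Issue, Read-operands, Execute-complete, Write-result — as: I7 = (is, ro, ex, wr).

I1: IS=1 RO=2 EX=6 WR=7
I2: IS=2 RO=3 EX=4 WR=5
I3: IS=8 RO=9 EX=13 WR=14  [struct: MUL busy until I1 writes@7]
I4: IS=9 RO=10 EX=11 WR=12
I5: IS=10 RO=13 EX=21 WR=22  [RAW R3: wait I4 write@12]
I6: IS=23 RO=24 EX=32 WR=33  [struct: DIV busy until I5 writes@22]
I7: IS=34 RO=35 EX=36 WR=37  [WAW R6: wait I6 write@33]
I8: IS=35 RO=36 EX=40 WR=41

I7 = (34, 35, 36, 37)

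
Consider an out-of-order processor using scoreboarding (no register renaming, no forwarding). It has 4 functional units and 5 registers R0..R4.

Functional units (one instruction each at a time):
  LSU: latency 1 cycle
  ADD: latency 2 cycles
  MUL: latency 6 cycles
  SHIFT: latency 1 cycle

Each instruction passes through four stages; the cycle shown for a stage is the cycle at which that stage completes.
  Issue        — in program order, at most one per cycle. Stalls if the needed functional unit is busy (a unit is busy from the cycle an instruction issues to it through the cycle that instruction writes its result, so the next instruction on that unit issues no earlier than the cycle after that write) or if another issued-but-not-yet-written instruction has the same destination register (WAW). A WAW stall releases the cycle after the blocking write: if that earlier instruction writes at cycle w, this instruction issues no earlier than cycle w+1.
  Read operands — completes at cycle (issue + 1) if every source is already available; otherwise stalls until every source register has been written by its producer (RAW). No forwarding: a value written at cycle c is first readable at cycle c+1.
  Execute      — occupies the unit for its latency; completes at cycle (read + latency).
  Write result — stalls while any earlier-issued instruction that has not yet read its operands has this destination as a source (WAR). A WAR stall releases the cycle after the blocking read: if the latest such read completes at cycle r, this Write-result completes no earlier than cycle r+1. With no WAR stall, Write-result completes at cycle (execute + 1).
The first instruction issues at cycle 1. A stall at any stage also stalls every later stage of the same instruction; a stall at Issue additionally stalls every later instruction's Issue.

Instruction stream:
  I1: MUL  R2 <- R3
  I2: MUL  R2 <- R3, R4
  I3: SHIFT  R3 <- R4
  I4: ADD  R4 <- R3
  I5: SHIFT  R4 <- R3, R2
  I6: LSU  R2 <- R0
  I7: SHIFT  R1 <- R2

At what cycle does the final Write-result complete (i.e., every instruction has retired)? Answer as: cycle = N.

cycle = 26

I1  is:1  ro:2  ex:8  wr:9
I2  is:10  ro:11  ex:17  wr:18  — struct: MUL busy until I1 writes@9
I3  is:11  ro:12  ex:13  wr:14
I4  is:12  ro:15  ex:17  wr:18  — RAW R3: wait I3 write@14
I5  is:19  ro:20  ex:21  wr:22  — WAW R4: wait I4 write@18
I6  is:20  ro:21  ex:22  wr:23
I7  is:23  ro:24  ex:25  wr:26  — struct: SHIFT busy until I5 writes@22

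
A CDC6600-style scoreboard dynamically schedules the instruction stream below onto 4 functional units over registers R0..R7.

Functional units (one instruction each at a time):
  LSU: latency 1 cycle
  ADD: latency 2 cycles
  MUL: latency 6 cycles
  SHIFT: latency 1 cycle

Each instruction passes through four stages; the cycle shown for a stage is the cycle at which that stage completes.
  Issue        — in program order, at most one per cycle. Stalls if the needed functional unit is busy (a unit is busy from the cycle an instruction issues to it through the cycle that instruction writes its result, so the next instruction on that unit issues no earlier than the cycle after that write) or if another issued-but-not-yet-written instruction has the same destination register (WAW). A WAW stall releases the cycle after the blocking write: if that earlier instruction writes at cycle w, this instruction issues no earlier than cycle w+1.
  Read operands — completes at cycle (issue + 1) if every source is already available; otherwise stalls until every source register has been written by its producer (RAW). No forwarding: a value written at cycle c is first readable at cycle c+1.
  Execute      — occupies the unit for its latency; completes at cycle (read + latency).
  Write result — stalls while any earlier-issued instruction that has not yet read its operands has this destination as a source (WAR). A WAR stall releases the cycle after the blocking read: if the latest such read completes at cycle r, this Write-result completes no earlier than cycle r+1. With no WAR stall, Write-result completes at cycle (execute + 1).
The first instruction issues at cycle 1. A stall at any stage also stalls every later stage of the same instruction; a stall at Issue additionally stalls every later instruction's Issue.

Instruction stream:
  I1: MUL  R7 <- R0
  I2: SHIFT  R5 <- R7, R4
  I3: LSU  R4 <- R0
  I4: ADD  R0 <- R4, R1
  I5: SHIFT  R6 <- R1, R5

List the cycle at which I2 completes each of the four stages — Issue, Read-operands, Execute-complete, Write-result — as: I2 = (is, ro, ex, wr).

I2 = (2, 10, 11, 12)

cycle 1: I1 issues→MUL
cycle 2: I1 reads; I2 issues→SHIFT
cycle 3: I3 issues→LSU
cycle 4: I3 reads; I4 issues→ADD
cycle 5: I3 exec-done
cycle 8: I1 exec-done
cycle 9: I1 writes R7
cycle 10: I2 reads
cycle 11: I2 exec-done; I3 writes R4
cycle 12: I2 writes R5; I4 reads
cycle 13: I5 issues→SHIFT
cycle 14: I4 exec-done; I5 reads
cycle 15: I4 writes R0; I5 exec-done
cycle 16: I5 writes R6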